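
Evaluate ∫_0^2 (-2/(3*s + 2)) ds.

An antiderivative is F(s) = -2*log(3*s + 2)/3.
Then F(2) - F(0) = (-log(4)) - (-2*log(2)/3) = -4*log(2)/3.

-4*log(2)/3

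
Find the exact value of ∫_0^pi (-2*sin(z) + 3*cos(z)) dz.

-4

An antiderivative is F(z) = 3*sin(z) + 2*cos(z).
Then F(pi) - F(0) = (-2) - (2) = -4.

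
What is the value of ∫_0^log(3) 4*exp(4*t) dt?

Let u = exp(t), so du = exp(t) dt. When t = 0, u = 1; when t = log(3), u = 3.
The integral becomes 4·∫ u**3 du from 1 to 3, with antiderivative u**4.
Back in t: F(t) = exp(4*t).
Then F(log(3)) - F(0) = (81) - (1) = 80.

80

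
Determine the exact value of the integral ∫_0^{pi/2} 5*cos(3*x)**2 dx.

5*pi/4

Use the identity cos^2(3*x) = (1 + cos(6*x))/2.
An antiderivative is F(x) = 5*x/2 + 5*sin(6*x)/12.
Then F(pi/2) - F(0) = (5*pi/4) - (0) = 5*pi/4.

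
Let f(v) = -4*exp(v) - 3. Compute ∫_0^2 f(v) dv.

An antiderivative is F(v) = -3*v - 4*exp(v).
Then F(2) - F(0) = (-4*exp(2) - 6) - (-4) = -4*exp(2) - 2.

-4*exp(2) - 2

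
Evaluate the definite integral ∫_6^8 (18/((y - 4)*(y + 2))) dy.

Factor the denominator: y**2 - 2*y - 8 = (y + 2)(y - 4).
Partial fractions: 18/((y - 4)*(y + 2)) = -3/(y + 2) + 3/(y - 4).
An antiderivative is F(y) = 3*log(y - 4) - 3*log(y + 2).
Then F(8) - F(6) = (-3*log(5) + 3*log(2)) - (-log(64)) = -3*log(5) + 9*log(2).

-3*log(5) + 9*log(2)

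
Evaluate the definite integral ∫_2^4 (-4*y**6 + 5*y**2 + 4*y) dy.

-192608/21

By the power rule, an antiderivative is F(y) = -4*y**7/7 + 5*y**3/3 + 2*y**2.
Then F(4) - F(2) = (-193696/21) - (-1088/21) = -192608/21.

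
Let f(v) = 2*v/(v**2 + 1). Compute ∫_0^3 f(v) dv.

Let u = v**2 + 1, so du = 2*v dv. When v = 0, u = 1; when v = 3, u = 10.
The integral becomes ∫ 1/u du from 1 to 10, with antiderivative log(u).
Back in v: F(v) = log(v**2 + 1).
Then F(3) - F(0) = (log(10)) - (0) = log(10).

log(10)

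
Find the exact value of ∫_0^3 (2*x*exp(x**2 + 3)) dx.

Let u = x**2 + 3, so du = 2*x dx. When x = 0, u = 3; when x = 3, u = 12.
The integral becomes ∫ exp(u) du from 3 to 12, with antiderivative exp(u).
Back in x: F(x) = exp(x**2 + 3).
Then F(3) - F(0) = (exp(12)) - (exp(3)) = -exp(3) + exp(12).

-exp(3) + exp(12)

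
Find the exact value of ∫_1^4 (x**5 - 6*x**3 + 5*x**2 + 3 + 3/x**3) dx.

13293/32

By the power rule, an antiderivative is F(x) = x**6/6 - 3*x**4/2 + 5*x**3/3 + 3*x - 3/(2*x**2).
Then F(4) - F(1) = (40055/96) - (11/6) = 13293/32.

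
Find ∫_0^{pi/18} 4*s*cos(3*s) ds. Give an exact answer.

Integrate by parts once (u = s, dv = 4*cos(3*s) ds).
An antiderivative is F(s) = 4*s*sin(3*s)/3 + 4*cos(3*s)/9.
Then F(pi/18) - F(0) = (pi/27 + 2*sqrt(3)/9) - (4/9) = -4/9 + pi/27 + 2*sqrt(3)/9.

-4/9 + pi/27 + 2*sqrt(3)/9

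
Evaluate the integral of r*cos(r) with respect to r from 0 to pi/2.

-1 + pi/2

Integrate by parts once (u = r, dv = cos(r) dr).
An antiderivative is F(r) = r*sin(r) + cos(r).
Then F(pi/2) - F(0) = (pi/2) - (1) = -1 + pi/2.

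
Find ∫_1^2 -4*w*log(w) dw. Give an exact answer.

3 - 8*log(2)

Integrate by parts once (u = ln w, dv = -4*w dw).
An antiderivative is F(w) = -w**2*(2*log(w) - 1).
Then F(2) - F(1) = (4 - 8*log(2)) - (1) = 3 - 8*log(2).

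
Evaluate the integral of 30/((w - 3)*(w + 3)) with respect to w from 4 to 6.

-5*log(3) + 5*log(7)

Factor the denominator: w**2 - 9 = (w + 3)(w - 3).
Partial fractions: 30/((w - 3)*(w + 3)) = -5/(w + 3) + 5/(w - 3).
An antiderivative is F(w) = 5*log(w - 3) - 5*log(w + 3).
Then F(6) - F(4) = (-5*log(3)) - (-5*log(7)) = -5*log(3) + 5*log(7).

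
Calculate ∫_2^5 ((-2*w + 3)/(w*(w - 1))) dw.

-3*log(5) + 5*log(2)

Factor the denominator: w**2 - w = w(w - 1).
Partial fractions: (-2*w + 3)/(w*(w - 1)) = -3/w + 1/(w - 1).
An antiderivative is F(w) = -3*log(w) + log(w - 1).
Then F(5) - F(2) = (-3*log(5) + 2*log(2)) - (-log(8)) = -3*log(5) + 5*log(2).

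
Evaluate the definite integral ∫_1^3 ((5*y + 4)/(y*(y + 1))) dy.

Factor the denominator: y**2 + y = (y + 1)y.
Partial fractions: (5*y + 4)/(y*(y + 1)) = 1/(y + 1) + 4/y.
An antiderivative is F(y) = 4*log(y) + log(y + 1).
Then F(3) - F(1) = (2*log(2) + 4*log(3)) - (log(2)) = log(2) + 4*log(3).

log(2) + 4*log(3)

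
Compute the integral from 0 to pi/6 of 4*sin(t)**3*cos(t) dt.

1/16

Let u = sin(t), so du = cos(t) dt. When t = 0, u = 0; when t = pi/6, u = 1/2.
The integral becomes 4·∫ u**3 du from 0 to 1/2, with antiderivative u**4.
Back in t: F(t) = sin(t)**4.
Then F(pi/6) - F(0) = (1/16) - (0) = 1/16.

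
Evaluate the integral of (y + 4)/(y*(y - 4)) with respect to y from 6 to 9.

log(25/6)

Factor the denominator: y**2 - 4*y = y(y - 4).
Partial fractions: (y + 4)/(y*(y - 4)) = -1/y + 2/(y - 4).
An antiderivative is F(y) = -log(y) + 2*log(y - 4).
Then F(9) - F(6) = (log(25/9)) - (log(2/3)) = log(25/6).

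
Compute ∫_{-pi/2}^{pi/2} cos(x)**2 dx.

pi/2

Use the identity cos^2(x) = (1 + cos(2*x))/2.
An antiderivative is F(x) = x/2 + sin(2*x)/4.
Then F(pi/2) - F(-pi/2) = (pi/4) - (-pi/4) = pi/2.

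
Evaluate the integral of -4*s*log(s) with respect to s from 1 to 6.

-72*log(3) - 72*log(2) + 35

Integrate by parts once (u = ln s, dv = -4*s ds).
An antiderivative is F(s) = -s**2*(2*log(s) - 1).
Then F(6) - F(1) = (-72*log(3) - 72*log(2) + 36) - (1) = -72*log(3) - 72*log(2) + 35.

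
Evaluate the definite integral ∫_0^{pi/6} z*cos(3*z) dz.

-1/9 + pi/18

Integrate by parts once (u = z, dv = cos(3*z) dz).
An antiderivative is F(z) = z*sin(3*z)/3 + cos(3*z)/9.
Then F(pi/6) - F(0) = (pi/18) - (1/9) = -1/9 + pi/18.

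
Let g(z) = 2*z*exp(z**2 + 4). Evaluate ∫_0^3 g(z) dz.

-exp(4) + exp(13)

Let u = z**2 + 4, so du = 2*z dz. When z = 0, u = 4; when z = 3, u = 13.
The integral becomes ∫ exp(u) du from 4 to 13, with antiderivative exp(u).
Back in z: F(z) = exp(z**2 + 4).
Then F(3) - F(0) = (exp(13)) - (exp(4)) = -exp(4) + exp(13).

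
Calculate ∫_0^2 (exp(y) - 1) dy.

-3 + exp(2)

An antiderivative is F(y) = -y + exp(y).
Then F(2) - F(0) = (-2 + exp(2)) - (1) = -3 + exp(2).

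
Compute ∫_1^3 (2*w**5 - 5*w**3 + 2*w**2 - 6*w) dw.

By the power rule, an antiderivative is F(w) = w**6/3 - 5*w**4/4 + 2*w**3/3 - 3*w**2.
Then F(3) - F(1) = (531/4) - (-13/4) = 136.

136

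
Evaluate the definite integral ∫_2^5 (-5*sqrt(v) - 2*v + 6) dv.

By the power rule, an antiderivative is F(v) = -10*v**(3/2)/3 - v**2 + 6*v.
Then F(5) - F(2) = (5 - 50*sqrt(5)/3) - (8 - 20*sqrt(2)/3) = -50*sqrt(5)/3 - 3 + 20*sqrt(2)/3.

-50*sqrt(5)/3 - 3 + 20*sqrt(2)/3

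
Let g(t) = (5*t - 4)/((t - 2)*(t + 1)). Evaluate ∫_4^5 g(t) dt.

Factor the denominator: t**2 - t - 2 = (t + 1)(t - 2).
Partial fractions: (5*t - 4)/((t - 2)*(t + 1)) = 3/(t + 1) + 2/(t - 2).
An antiderivative is F(t) = 2*log(t - 2) + 3*log(t + 1).
Then F(5) - F(4) = (3*log(2) + 5*log(3)) - (2*log(2) + 3*log(5)) = -3*log(5) + log(2) + 5*log(3).

-3*log(5) + log(2) + 5*log(3)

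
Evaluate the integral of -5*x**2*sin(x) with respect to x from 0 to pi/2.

Integrate by parts twice (u = x^2, dv = -5*sin(x) dx).
An antiderivative is F(x) = 5*x**2*cos(x) - 10*x*sin(x) - 10*cos(x).
Then F(pi/2) - F(0) = (-5*pi) - (-10) = 10 - 5*pi.

10 - 5*pi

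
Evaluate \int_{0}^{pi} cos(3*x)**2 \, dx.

pi/2

Use the identity cos^2(3*x) = (1 + cos(6*x))/2.
An antiderivative is F(x) = x/2 + sin(6*x)/12.
Then F(pi) - F(0) = (pi/2) - (0) = pi/2.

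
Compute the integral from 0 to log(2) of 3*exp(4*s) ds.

Let u = exp(s), so du = exp(s) ds. When s = 0, u = 1; when s = log(2), u = 2.
The integral becomes 3·∫ u**3 du from 1 to 2, with antiderivative 3*u**4/4.
Back in s: F(s) = 3*exp(4*s)/4.
Then F(log(2)) - F(0) = (12) - (3/4) = 45/4.

45/4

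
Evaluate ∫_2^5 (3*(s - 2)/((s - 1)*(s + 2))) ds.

-10*log(2) + 4*log(7)

Factor the denominator: s**2 + s - 2 = (s + 2)(s - 1).
Partial fractions: 3*(s - 2)/((s - 1)*(s + 2)) = 4/(s + 2) - 1/(s - 1).
An antiderivative is F(s) = -log(s - 1) + 4*log(s + 2).
Then F(5) - F(2) = (-2*log(2) + 4*log(7)) - (8*log(2)) = -10*log(2) + 4*log(7).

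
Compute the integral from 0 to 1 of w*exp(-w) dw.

1 - 2*exp(-1)

Integrate by parts once (u = w, dv = exp(-w) dw).
An antiderivative is F(w) = (-w - 1)*exp(-w).
Then F(1) - F(0) = (-2*exp(-1)) - (-1) = 1 - 2*exp(-1).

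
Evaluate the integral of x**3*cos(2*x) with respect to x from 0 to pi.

Integrate by parts 3 times (u = x^3, dv = cos(2*x) dx).
An antiderivative is F(x) = x**3*sin(2*x)/2 + 3*x**2*cos(2*x)/4 - 3*x*sin(2*x)/4 - 3*cos(2*x)/8.
Then F(pi) - F(0) = (-3/8 + 3*pi**2/4) - (-3/8) = 3*pi**2/4.

3*pi**2/4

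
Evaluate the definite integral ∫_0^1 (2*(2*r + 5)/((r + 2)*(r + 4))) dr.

Factor the denominator: r**2 + 6*r + 8 = (r + 4)(r + 2).
Partial fractions: 2*(2*r + 5)/((r + 2)*(r + 4)) = 3/(r + 4) + 1/(r + 2).
An antiderivative is F(r) = log(r + 2) + 3*log(r + 4).
Then F(1) - F(0) = (log(3) + 3*log(5)) - (7*log(2)) = -7*log(2) + log(3) + 3*log(5).

-7*log(2) + log(3) + 3*log(5)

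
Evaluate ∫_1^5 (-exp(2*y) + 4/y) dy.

An antiderivative is F(y) = -exp(2*y)/2 + 4*log(y).
Then F(5) - F(1) = (-exp(10)/2 + 4*log(5)) - (-exp(2)/2) = -exp(10)/2 + exp(2)/2 + 4*log(5).

-exp(10)/2 + exp(2)/2 + 4*log(5)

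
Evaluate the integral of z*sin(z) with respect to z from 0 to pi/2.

Integrate by parts once (u = z, dv = sin(z) dz).
An antiderivative is F(z) = -z*cos(z) + sin(z).
Then F(pi/2) - F(0) = (1) - (0) = 1.

1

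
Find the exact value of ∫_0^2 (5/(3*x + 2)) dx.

An antiderivative is F(x) = 5*log(3*x + 2)/3.
Then F(2) - F(0) = (log(32)) - (5*log(2)/3) = 10*log(2)/3.

10*log(2)/3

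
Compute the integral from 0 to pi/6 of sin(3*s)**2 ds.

Use the identity sin^2(3*s) = (1 - cos(6*s))/2.
An antiderivative is F(s) = s/2 - sin(6*s)/12.
Then F(pi/6) - F(0) = (pi/12) - (0) = pi/12.

pi/12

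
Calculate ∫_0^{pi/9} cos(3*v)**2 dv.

sqrt(3)/24 + pi/18

Use the identity cos^2(3*v) = (1 + cos(6*v))/2.
An antiderivative is F(v) = v/2 + sin(6*v)/12.
Then F(pi/9) - F(0) = (sqrt(3)/24 + pi/18) - (0) = sqrt(3)/24 + pi/18.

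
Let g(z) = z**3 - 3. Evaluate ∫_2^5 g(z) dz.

573/4

By the power rule, an antiderivative is F(z) = z**4/4 - 3*z.
Then F(5) - F(2) = (565/4) - (-2) = 573/4.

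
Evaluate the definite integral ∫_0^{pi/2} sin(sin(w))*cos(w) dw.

Let u = sin(w), so du = cos(w) dw. When w = 0, u = 0; when w = pi/2, u = 1.
The integral becomes ∫ sin(u) du from 0 to 1, with antiderivative -cos(u).
Back in w: F(w) = -cos(sin(w)).
Then F(pi/2) - F(0) = (-cos(1)) - (-1) = 1 - cos(1).

1 - cos(1)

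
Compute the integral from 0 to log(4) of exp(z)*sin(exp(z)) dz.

Let u = exp(z), so du = exp(z) dz. When z = 0, u = 1; when z = log(4), u = 4.
The integral becomes ∫ sin(u) du from 1 to 4, with antiderivative -cos(u).
Back in z: F(z) = -cos(exp(z)).
Then F(log(4)) - F(0) = (-cos(4)) - (-cos(1)) = cos(1) - cos(4).

cos(1) - cos(4)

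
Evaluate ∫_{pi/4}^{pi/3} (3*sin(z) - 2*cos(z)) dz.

-sqrt(3) - 3/2 + 5*sqrt(2)/2

An antiderivative is F(z) = -2*sin(z) - 3*cos(z).
Then F(pi/3) - F(pi/4) = (-sqrt(3) - 3/2) - (-5*sqrt(2)/2) = -sqrt(3) - 3/2 + 5*sqrt(2)/2.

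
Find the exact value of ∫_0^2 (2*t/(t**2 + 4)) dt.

log(2)

Let u = t**2 + 4, so du = 2*t dt. When t = 0, u = 4; when t = 2, u = 8.
The integral becomes ∫ 1/u du from 4 to 8, with antiderivative log(u).
Back in t: F(t) = log(t**2 + 4).
Then F(2) - F(0) = (log(8)) - (log(4)) = log(2).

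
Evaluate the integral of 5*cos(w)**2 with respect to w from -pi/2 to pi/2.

Use the identity cos^2(w) = (1 + cos(2*w))/2.
An antiderivative is F(w) = 5*w/2 + 5*sin(2*w)/4.
Then F(pi/2) - F(-pi/2) = (5*pi/4) - (-5*pi/4) = 5*pi/2.

5*pi/2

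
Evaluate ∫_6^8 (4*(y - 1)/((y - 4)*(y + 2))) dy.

log(25/4)

Factor the denominator: y**2 - 2*y - 8 = (y + 2)(y - 4).
Partial fractions: 4*(y - 1)/((y - 4)*(y + 2)) = 2/(y + 2) + 2/(y - 4).
An antiderivative is F(y) = 2*log(y - 4) + 2*log(y + 2).
Then F(8) - F(6) = (2*log(5) + 6*log(2)) - (8*log(2)) = log(25/4).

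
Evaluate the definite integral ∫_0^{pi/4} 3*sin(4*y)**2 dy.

Use the identity sin^2(4*y) = (1 - cos(8*y))/2.
An antiderivative is F(y) = 3*y/2 - 3*sin(8*y)/16.
Then F(pi/4) - F(0) = (3*pi/8) - (0) = 3*pi/8.

3*pi/8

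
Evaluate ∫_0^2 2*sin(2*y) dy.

1 - cos(4)

Let u = 2*y, so du = 2 dy. When y = 0, u = 0; when y = 2, u = 4.
The integral becomes ∫ sin(u) du from 0 to 4, with antiderivative -cos(u).
Back in y: F(y) = -cos(2*y).
Then F(2) - F(0) = (-cos(4)) - (-1) = 1 - cos(4).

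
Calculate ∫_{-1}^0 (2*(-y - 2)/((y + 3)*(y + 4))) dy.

Factor the denominator: y**2 + 7*y + 12 = (y + 4)(y + 3).
Partial fractions: 2*(-y - 2)/((y + 3)*(y + 4)) = -4/(y + 4) + 2/(y + 3).
An antiderivative is F(y) = 2*log(y + 3) - 4*log(y + 4).
Then F(0) - F(-1) = (-8*log(2) + 2*log(3)) - (log(4/81)) = -10*log(2) + 6*log(3).

-10*log(2) + 6*log(3)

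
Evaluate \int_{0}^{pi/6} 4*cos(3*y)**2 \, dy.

Use the identity cos^2(3*y) = (1 + cos(6*y))/2.
An antiderivative is F(y) = 2*y + sin(6*y)/3.
Then F(pi/6) - F(0) = (pi/3) - (0) = pi/3.

pi/3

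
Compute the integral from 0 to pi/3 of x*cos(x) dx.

Integrate by parts once (u = x, dv = cos(x) dx).
An antiderivative is F(x) = x*sin(x) + cos(x).
Then F(pi/3) - F(0) = (1/2 + sqrt(3)*pi/6) - (1) = -1/2 + sqrt(3)*pi/6.

-1/2 + sqrt(3)*pi/6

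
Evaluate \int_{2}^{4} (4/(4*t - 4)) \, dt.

An antiderivative is F(t) = log(4*t - 4).
Then F(4) - F(2) = (log(12)) - (log(4)) = log(3).

log(3)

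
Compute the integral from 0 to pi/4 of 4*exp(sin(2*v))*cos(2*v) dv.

Let u = sin(2*v), so du = 2*cos(2*v) dv. When v = 0, u = 0; when v = pi/4, u = 1.
The integral becomes 2·∫ exp(u) du from 0 to 1, with antiderivative 2*exp(u).
Back in v: F(v) = 2*exp(sin(2*v)).
Then F(pi/4) - F(0) = (2*E) - (2) = -2 + 2*E.

-2 + 2*E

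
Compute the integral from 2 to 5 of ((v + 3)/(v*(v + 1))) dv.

-5*log(2) + 3*log(5)

Factor the denominator: v**2 + v = (v + 1)v.
Partial fractions: (v + 3)/(v*(v + 1)) = -2/(v + 1) + 3/v.
An antiderivative is F(v) = 3*log(v) - 2*log(v + 1).
Then F(5) - F(2) = (-2*log(3) - 2*log(2) + 3*log(5)) - (log(8/9)) = -5*log(2) + 3*log(5).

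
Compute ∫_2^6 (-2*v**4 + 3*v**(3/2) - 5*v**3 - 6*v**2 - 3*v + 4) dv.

By the power rule, an antiderivative is F(v) = 6*v**(5/2)/5 - 2*v**5/5 - 5*v**4/4 - 2*v**3 - 3*v**2/2 + 4*v.
Then F(6) - F(2) = (-25962/5 + 216*sqrt(6)/5) - (-234/5 + 24*sqrt(2)/5) = -25728/5 - 24*sqrt(2)/5 + 216*sqrt(6)/5.

-25728/5 - 24*sqrt(2)/5 + 216*sqrt(6)/5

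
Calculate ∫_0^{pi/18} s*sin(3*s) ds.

-sqrt(3)*pi/108 + 1/18

Integrate by parts once (u = s, dv = sin(3*s) ds).
An antiderivative is F(s) = -s*cos(3*s)/3 + sin(3*s)/9.
Then F(pi/18) - F(0) = (-sqrt(3)*pi/108 + 1/18) - (0) = -sqrt(3)*pi/108 + 1/18.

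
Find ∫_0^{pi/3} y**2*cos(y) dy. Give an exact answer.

Integrate by parts twice (u = y^2, dv = cos(y) dy).
An antiderivative is F(y) = y**2*sin(y) + 2*y*cos(y) - 2*sin(y).
Then F(pi/3) - F(0) = (-sqrt(3) + sqrt(3)*pi**2/18 + pi/3) - (0) = -sqrt(3) + sqrt(3)*pi**2/18 + pi/3.

-sqrt(3) + sqrt(3)*pi**2/18 + pi/3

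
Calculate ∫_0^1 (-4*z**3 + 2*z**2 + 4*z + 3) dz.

14/3

By the power rule, an antiderivative is F(z) = -z**4 + 2*z**3/3 + 2*z**2 + 3*z.
Then F(1) - F(0) = (14/3) - (0) = 14/3.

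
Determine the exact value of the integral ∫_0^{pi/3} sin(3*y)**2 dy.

pi/6

Use the identity sin^2(3*y) = (1 - cos(6*y))/2.
An antiderivative is F(y) = y/2 - sin(6*y)/12.
Then F(pi/3) - F(0) = (pi/6) - (0) = pi/6.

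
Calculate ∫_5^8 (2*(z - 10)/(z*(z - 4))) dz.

Factor the denominator: z**2 - 4*z = z(z - 4).
Partial fractions: 2*(z - 10)/(z*(z - 4)) = 5/z - 3/(z - 4).
An antiderivative is F(z) = 5*log(z) - 3*log(z - 4).
Then F(8) - F(5) = (9*log(2)) - (5*log(5)) = -5*log(5) + 9*log(2).

-5*log(5) + 9*log(2)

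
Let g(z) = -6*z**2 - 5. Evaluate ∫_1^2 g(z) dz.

-19

By the power rule, an antiderivative is F(z) = -2*z**3 - 5*z.
Then F(2) - F(1) = (-26) - (-7) = -19.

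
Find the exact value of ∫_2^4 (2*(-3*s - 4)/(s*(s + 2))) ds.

-log(36)

Factor the denominator: s**2 + 2*s = (s + 2)s.
Partial fractions: 2*(-3*s - 4)/(s*(s + 2)) = -2/(s + 2) - 4/s.
An antiderivative is F(s) = -4*log(s) - 2*log(s + 2).
Then F(4) - F(2) = (-10*log(2) - 2*log(3)) - (-8*log(2)) = -log(36).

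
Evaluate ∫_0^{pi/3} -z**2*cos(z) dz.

-pi/3 - sqrt(3)*pi**2/18 + sqrt(3)

Integrate by parts twice (u = z^2, dv = -cos(z) dz).
An antiderivative is F(z) = -z**2*sin(z) - 2*z*cos(z) + 2*sin(z).
Then F(pi/3) - F(0) = (-pi/3 - sqrt(3)*pi**2/18 + sqrt(3)) - (0) = -pi/3 - sqrt(3)*pi**2/18 + sqrt(3).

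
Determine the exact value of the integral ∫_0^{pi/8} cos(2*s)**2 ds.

1/8 + pi/16

Use the identity cos^2(2*s) = (1 + cos(4*s))/2.
An antiderivative is F(s) = s/2 + sin(4*s)/8.
Then F(pi/8) - F(0) = (1/8 + pi/16) - (0) = 1/8 + pi/16.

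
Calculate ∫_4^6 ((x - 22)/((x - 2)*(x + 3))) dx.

-5*log(7) - 4*log(2) + 10*log(3)

Factor the denominator: x**2 + x - 6 = (x + 3)(x - 2).
Partial fractions: (x - 22)/((x - 2)*(x + 3)) = 5/(x + 3) - 4/(x - 2).
An antiderivative is F(x) = -4*log(x - 2) + 5*log(x + 3).
Then F(6) - F(4) = (-8*log(2) + 10*log(3)) - (-4*log(2) + 5*log(7)) = -5*log(7) - 4*log(2) + 10*log(3).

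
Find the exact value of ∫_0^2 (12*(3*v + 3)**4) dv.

235224/5

Let u = 3*v + 3, so du = 3 dv. When v = 0, u = 3; when v = 2, u = 9.
The integral becomes 4·∫ u**4 du from 3 to 9, with antiderivative 4*u**5/5.
Back in v: F(v) = 4*(3*v + 3)**5/5.
Then F(2) - F(0) = (236196/5) - (972/5) = 235224/5.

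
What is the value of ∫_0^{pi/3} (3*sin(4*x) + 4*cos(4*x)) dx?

An antiderivative is F(x) = sin(4*x) - 3*cos(4*x)/4.
Then F(pi/3) - F(0) = (3/8 - sqrt(3)/2) - (-3/4) = 9/8 - sqrt(3)/2.

9/8 - sqrt(3)/2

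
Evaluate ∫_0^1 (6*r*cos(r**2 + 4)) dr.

3*sin(5) - 3*sin(4)

Let u = r**2 + 4, so du = 2*r dr. When r = 0, u = 4; when r = 1, u = 5.
The integral becomes 3·∫ cos(u) du from 4 to 5, with antiderivative 3*sin(u).
Back in r: F(r) = 3*sin(r**2 + 4).
Then F(1) - F(0) = (3*sin(5)) - (3*sin(4)) = 3*sin(5) - 3*sin(4).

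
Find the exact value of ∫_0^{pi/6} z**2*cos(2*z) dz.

-sqrt(3)/8 + sqrt(3)*pi**2/144 + pi/24

Integrate by parts twice (u = z^2, dv = cos(2*z) dz).
An antiderivative is F(z) = z**2*sin(2*z)/2 + z*cos(2*z)/2 - sin(2*z)/4.
Then F(pi/6) - F(0) = (-sqrt(3)/8 + sqrt(3)*pi**2/144 + pi/24) - (0) = -sqrt(3)/8 + sqrt(3)*pi**2/144 + pi/24.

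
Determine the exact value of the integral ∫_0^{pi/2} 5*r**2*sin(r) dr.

-10 + 5*pi

Integrate by parts twice (u = r^2, dv = 5*sin(r) dr).
An antiderivative is F(r) = -5*r**2*cos(r) + 10*r*sin(r) + 10*cos(r).
Then F(pi/2) - F(0) = (5*pi) - (10) = -10 + 5*pi.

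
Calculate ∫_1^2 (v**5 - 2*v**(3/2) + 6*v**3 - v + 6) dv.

By the power rule, an antiderivative is F(v) = v**6/6 - 4*v**(5/2)/5 + 3*v**4/2 - v**2/2 + 6*v.
Then F(2) - F(1) = (134/3 - 16*sqrt(2)/5) - (191/30) = 383/10 - 16*sqrt(2)/5.

383/10 - 16*sqrt(2)/5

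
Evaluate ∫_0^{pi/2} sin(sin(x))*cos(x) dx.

1 - cos(1)

Let u = sin(x), so du = cos(x) dx. When x = 0, u = 0; when x = pi/2, u = 1.
The integral becomes ∫ sin(u) du from 0 to 1, with antiderivative -cos(u).
Back in x: F(x) = -cos(sin(x)).
Then F(pi/2) - F(0) = (-cos(1)) - (-1) = 1 - cos(1).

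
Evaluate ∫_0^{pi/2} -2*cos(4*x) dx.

0

An antiderivative is F(x) = -sin(4*x)/2.
Then F(pi/2) - F(0) = (0) - (0) = 0.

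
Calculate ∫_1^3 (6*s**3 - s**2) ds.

By the power rule, an antiderivative is F(s) = 3*s**4/2 - s**3/3.
Then F(3) - F(1) = (225/2) - (7/6) = 334/3.

334/3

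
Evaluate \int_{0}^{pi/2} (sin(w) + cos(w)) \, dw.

2

An antiderivative is F(w) = sin(w) - cos(w).
Then F(pi/2) - F(0) = (1) - (-1) = 2.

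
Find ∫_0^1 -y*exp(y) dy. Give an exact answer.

-1

Integrate by parts once (u = y, dv = -exp(y) dy).
An antiderivative is F(y) = (-y + 1)*exp(y).
Then F(1) - F(0) = (0) - (1) = -1.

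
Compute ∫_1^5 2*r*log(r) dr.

Integrate by parts once (u = ln r, dv = 2*r dr).
An antiderivative is F(r) = r**2*(2*log(r) - 1)/2.
Then F(5) - F(1) = (-25/2 + 25*log(5)) - (-1/2) = -12 + 25*log(5).

-12 + 25*log(5)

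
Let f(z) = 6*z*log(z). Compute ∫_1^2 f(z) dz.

Integrate by parts once (u = ln z, dv = 6*z dz).
An antiderivative is F(z) = 3*z**2*(2*log(z) - 1)/2.
Then F(2) - F(1) = (-6 + 12*log(2)) - (-3/2) = -9/2 + 12*log(2).

-9/2 + 12*log(2)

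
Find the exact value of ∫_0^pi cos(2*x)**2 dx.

pi/2

Use the identity cos^2(2*x) = (1 + cos(4*x))/2.
An antiderivative is F(x) = x/2 + sin(4*x)/8.
Then F(pi) - F(0) = (pi/2) - (0) = pi/2.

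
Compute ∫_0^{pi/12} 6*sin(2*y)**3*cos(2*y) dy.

Let u = sin(2*y), so du = 2*cos(2*y) dy. When y = 0, u = 0; when y = pi/12, u = 1/2.
The integral becomes 3·∫ u**3 du from 0 to 1/2, with antiderivative 3*u**4/4.
Back in y: F(y) = 3*sin(2*y)**4/4.
Then F(pi/12) - F(0) = (3/64) - (0) = 3/64.

3/64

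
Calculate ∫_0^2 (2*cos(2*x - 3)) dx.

Let u = 2*x - 3, so du = 2 dx. When x = 0, u = -3; when x = 2, u = 1.
The integral becomes ∫ cos(u) du from -3 to 1, with antiderivative sin(u).
Back in x: F(x) = sin(2*x - 3).
Then F(2) - F(0) = (sin(1)) - (-sin(3)) = sin(3) + sin(1).

sin(3) + sin(1)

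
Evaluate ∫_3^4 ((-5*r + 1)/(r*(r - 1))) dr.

Factor the denominator: r**2 - r = r(r - 1).
Partial fractions: (-5*r + 1)/(r*(r - 1)) = -1/r - 4/(r - 1).
An antiderivative is F(r) = -log(r) - 4*log(r - 1).
Then F(4) - F(3) = (-4*log(3) - 2*log(2)) - (-log(48)) = log(4/27).

log(4/27)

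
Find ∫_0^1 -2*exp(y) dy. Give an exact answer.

An antiderivative is F(y) = -2*exp(y).
Then F(1) - F(0) = (-2*E) - (-2) = 2 - 2*E.

2 - 2*E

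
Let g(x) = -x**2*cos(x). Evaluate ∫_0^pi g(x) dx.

Integrate by parts twice (u = x^2, dv = -cos(x) dx).
An antiderivative is F(x) = -x**2*sin(x) - 2*x*cos(x) + 2*sin(x).
Then F(pi) - F(0) = (2*pi) - (0) = 2*pi.

2*pi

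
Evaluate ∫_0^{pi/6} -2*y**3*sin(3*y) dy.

4/27 - pi**2/54

Integrate by parts 3 times (u = y^3, dv = -2*sin(3*y) dy).
An antiderivative is F(y) = 2*y**3*cos(3*y)/3 - 2*y**2*sin(3*y)/3 - 4*y*cos(3*y)/9 + 4*sin(3*y)/27.
Then F(pi/6) - F(0) = (4/27 - pi**2/54) - (0) = 4/27 - pi**2/54.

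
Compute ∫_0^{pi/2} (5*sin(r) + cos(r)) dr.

An antiderivative is F(r) = sin(r) - 5*cos(r).
Then F(pi/2) - F(0) = (1) - (-5) = 6.

6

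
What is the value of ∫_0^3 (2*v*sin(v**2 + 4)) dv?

-cos(13) + cos(4)

Let u = v**2 + 4, so du = 2*v dv. When v = 0, u = 4; when v = 3, u = 13.
The integral becomes ∫ sin(u) du from 4 to 13, with antiderivative -cos(u).
Back in v: F(v) = -cos(v**2 + 4).
Then F(3) - F(0) = (-cos(13)) - (-cos(4)) = -cos(13) + cos(4).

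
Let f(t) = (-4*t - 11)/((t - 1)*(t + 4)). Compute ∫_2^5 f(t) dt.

-log(96)

Factor the denominator: t**2 + 3*t - 4 = (t + 4)(t - 1).
Partial fractions: (-4*t - 11)/((t - 1)*(t + 4)) = -1/(t + 4) - 3/(t - 1).
An antiderivative is F(t) = -3*log(t - 1) - log(t + 4).
Then F(5) - F(2) = (-6*log(2) - 2*log(3)) - (-log(6)) = -log(96).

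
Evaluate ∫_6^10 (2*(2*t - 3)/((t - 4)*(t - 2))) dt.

Factor the denominator: t**2 - 6*t + 8 = (t - 2)(t - 4).
Partial fractions: 2*(2*t - 3)/((t - 4)*(t - 2)) = -1/(t - 2) + 5/(t - 4).
An antiderivative is F(t) = 5*log(t - 4) - log(t - 2).
Then F(10) - F(6) = (2*log(2) + 5*log(3)) - (log(8)) = -log(2) + 5*log(3).

-log(2) + 5*log(3)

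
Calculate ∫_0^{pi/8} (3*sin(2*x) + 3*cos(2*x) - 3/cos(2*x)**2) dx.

An antiderivative is F(x) = 3*sin(2*x)/2 - 3*cos(2*x)/2 - 3*tan(2*x)/2.
Then F(pi/8) - F(0) = (-3/2) - (-3/2) = 0.

0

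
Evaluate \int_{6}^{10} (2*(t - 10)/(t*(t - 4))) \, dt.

-8*log(3) + 5*log(5)

Factor the denominator: t**2 - 4*t = t(t - 4).
Partial fractions: 2*(t - 10)/(t*(t - 4)) = 5/t - 3/(t - 4).
An antiderivative is F(t) = 5*log(t) - 3*log(t - 4).
Then F(10) - F(6) = (-3*log(3) + 2*log(2) + 5*log(5)) - (2*log(2) + 5*log(3)) = -8*log(3) + 5*log(5).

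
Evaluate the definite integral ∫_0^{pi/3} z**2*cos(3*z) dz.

-2*pi/27

Integrate by parts twice (u = z^2, dv = cos(3*z) dz).
An antiderivative is F(z) = z**2*sin(3*z)/3 + 2*z*cos(3*z)/9 - 2*sin(3*z)/27.
Then F(pi/3) - F(0) = (-2*pi/27) - (0) = -2*pi/27.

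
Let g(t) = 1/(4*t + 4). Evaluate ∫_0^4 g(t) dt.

log(5)/4

An antiderivative is F(t) = log(4*t + 4)/4.
Then F(4) - F(0) = (log(20)/4) - (log(2)/2) = log(5)/4.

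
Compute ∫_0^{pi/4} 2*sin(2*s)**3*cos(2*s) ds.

Let u = sin(2*s), so du = 2*cos(2*s) ds. When s = 0, u = 0; when s = pi/4, u = 1.
The integral becomes ∫ u**3 du from 0 to 1, with antiderivative u**4/4.
Back in s: F(s) = sin(2*s)**4/4.
Then F(pi/4) - F(0) = (1/4) - (0) = 1/4.

1/4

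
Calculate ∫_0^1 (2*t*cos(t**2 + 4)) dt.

Let u = t**2 + 4, so du = 2*t dt. When t = 0, u = 4; when t = 1, u = 5.
The integral becomes ∫ cos(u) du from 4 to 5, with antiderivative sin(u).
Back in t: F(t) = sin(t**2 + 4).
Then F(1) - F(0) = (sin(5)) - (sin(4)) = sin(5) - sin(4).

sin(5) - sin(4)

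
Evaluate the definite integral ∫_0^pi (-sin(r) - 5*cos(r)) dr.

An antiderivative is F(r) = -5*sin(r) + cos(r).
Then F(pi) - F(0) = (-1) - (1) = -2.

-2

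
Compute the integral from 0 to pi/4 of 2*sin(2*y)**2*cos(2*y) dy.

Let u = sin(2*y), so du = 2*cos(2*y) dy. When y = 0, u = 0; when y = pi/4, u = 1.
The integral becomes ∫ u**2 du from 0 to 1, with antiderivative u**3/3.
Back in y: F(y) = sin(2*y)**3/3.
Then F(pi/4) - F(0) = (1/3) - (0) = 1/3.

1/3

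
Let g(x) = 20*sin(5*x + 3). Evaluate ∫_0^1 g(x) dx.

4*cos(3) - 4*cos(8)

Let u = 5*x + 3, so du = 5 dx. When x = 0, u = 3; when x = 1, u = 8.
The integral becomes 4·∫ sin(u) du from 3 to 8, with antiderivative -4*cos(u).
Back in x: F(x) = -4*cos(5*x + 3).
Then F(1) - F(0) = (-4*cos(8)) - (-4*cos(3)) = 4*cos(3) - 4*cos(8).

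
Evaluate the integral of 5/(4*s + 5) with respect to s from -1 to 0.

5*log(5)/4

An antiderivative is F(s) = 5*log(4*s + 5)/4.
Then F(0) - F(-1) = (5*log(5)/4) - (0) = 5*log(5)/4.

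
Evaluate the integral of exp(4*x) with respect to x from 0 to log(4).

255/4

Let u = exp(x), so du = exp(x) dx. When x = 0, u = 1; when x = log(4), u = 4.
The integral becomes ∫ u**3 du from 1 to 4, with antiderivative u**4/4.
Back in x: F(x) = exp(4*x)/4.
Then F(log(4)) - F(0) = (64) - (1/4) = 255/4.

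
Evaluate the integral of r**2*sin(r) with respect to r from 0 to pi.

-4 + pi**2

Integrate by parts twice (u = r^2, dv = sin(r) dr).
An antiderivative is F(r) = -r**2*cos(r) + 2*r*sin(r) + 2*cos(r).
Then F(pi) - F(0) = (-2 + pi**2) - (2) = -4 + pi**2.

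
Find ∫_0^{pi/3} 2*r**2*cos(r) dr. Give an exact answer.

Integrate by parts twice (u = r^2, dv = 2*cos(r) dr).
An antiderivative is F(r) = 2*r**2*sin(r) + 4*r*cos(r) - 4*sin(r).
Then F(pi/3) - F(0) = (-2*sqrt(3) + sqrt(3)*pi**2/9 + 2*pi/3) - (0) = -2*sqrt(3) + sqrt(3)*pi**2/9 + 2*pi/3.

-2*sqrt(3) + sqrt(3)*pi**2/9 + 2*pi/3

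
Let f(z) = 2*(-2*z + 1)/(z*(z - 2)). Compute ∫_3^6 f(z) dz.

-7*log(2)

Factor the denominator: z**2 - 2*z = z(z - 2).
Partial fractions: 2*(-2*z + 1)/(z*(z - 2)) = -1/z - 3/(z - 2).
An antiderivative is F(z) = -log(z) - 3*log(z - 2).
Then F(6) - F(3) = (-7*log(2) - log(3)) - (-log(3)) = -7*log(2).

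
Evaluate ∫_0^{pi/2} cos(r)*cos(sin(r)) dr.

sin(1)

Let u = sin(r), so du = cos(r) dr. When r = 0, u = 0; when r = pi/2, u = 1.
The integral becomes ∫ cos(u) du from 0 to 1, with antiderivative sin(u).
Back in r: F(r) = sin(sin(r)).
Then F(pi/2) - F(0) = (sin(1)) - (0) = sin(1).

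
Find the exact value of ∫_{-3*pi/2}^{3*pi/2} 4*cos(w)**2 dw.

Use the identity cos^2(w) = (1 + cos(2*w))/2.
An antiderivative is F(w) = 2*w + sin(2*w).
Then F(3*pi/2) - F(-3*pi/2) = (3*pi) - (-3*pi) = 6*pi.

6*pi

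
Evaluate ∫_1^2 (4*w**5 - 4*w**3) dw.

By the power rule, an antiderivative is F(w) = 2*w**6/3 - w**4.
Then F(2) - F(1) = (80/3) - (-1/3) = 27.

27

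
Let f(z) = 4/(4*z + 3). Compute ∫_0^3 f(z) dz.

Let u = 4*z + 3, so du = 4 dz. When z = 0, u = 3; when z = 3, u = 15.
The integral becomes ∫ 1/u du from 3 to 15, with antiderivative log(u).
Back in z: F(z) = log(4*z + 3).
Then F(3) - F(0) = (log(15)) - (log(3)) = log(5).

log(5)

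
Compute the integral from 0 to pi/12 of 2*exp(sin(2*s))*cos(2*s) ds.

-1 + exp(1/2)

Let u = sin(2*s), so du = 2*cos(2*s) ds. When s = 0, u = 0; when s = pi/12, u = 1/2.
The integral becomes ∫ exp(u) du from 0 to 1/2, with antiderivative exp(u).
Back in s: F(s) = exp(sin(2*s)).
Then F(pi/12) - F(0) = (exp(1/2)) - (1) = -1 + exp(1/2).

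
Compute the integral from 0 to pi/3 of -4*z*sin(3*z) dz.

-4*pi/9

Integrate by parts once (u = z, dv = -4*sin(3*z) dz).
An antiderivative is F(z) = 4*z*cos(3*z)/3 - 4*sin(3*z)/9.
Then F(pi/3) - F(0) = (-4*pi/9) - (0) = -4*pi/9.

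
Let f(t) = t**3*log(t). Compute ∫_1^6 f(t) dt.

Integrate by parts once (u = ln t, dv = t**3 dt).
An antiderivative is F(t) = t**4*(4*log(t) - 1)/16.
Then F(6) - F(1) = (-81 + 324*log(2) + 324*log(3)) - (-1/16) = -1295/16 + 324*log(2) + 324*log(3).

-1295/16 + 324*log(2) + 324*log(3)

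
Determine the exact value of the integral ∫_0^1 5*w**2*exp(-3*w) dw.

10/27 - 85*exp(-3)/27

Integrate by parts twice (u = w^2, dv = 5*exp(-3*w) dw).
An antiderivative is F(w) = (-45*w**2 - 30*w - 10)*exp(-3*w)/27.
Then F(1) - F(0) = (-85*exp(-3)/27) - (-10/27) = 10/27 - 85*exp(-3)/27.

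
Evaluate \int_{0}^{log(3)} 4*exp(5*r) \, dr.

Let u = exp(r), so du = exp(r) dr. When r = 0, u = 1; when r = log(3), u = 3.
The integral becomes 4·∫ u**4 du from 1 to 3, with antiderivative 4*u**5/5.
Back in r: F(r) = 4*exp(5*r)/5.
Then F(log(3)) - F(0) = (972/5) - (4/5) = 968/5.

968/5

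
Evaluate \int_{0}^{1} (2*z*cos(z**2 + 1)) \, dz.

Let u = z**2 + 1, so du = 2*z dz. When z = 0, u = 1; when z = 1, u = 2.
The integral becomes ∫ cos(u) du from 1 to 2, with antiderivative sin(u).
Back in z: F(z) = sin(z**2 + 1).
Then F(1) - F(0) = (sin(2)) - (sin(1)) = -sin(1) + sin(2).

-sin(1) + sin(2)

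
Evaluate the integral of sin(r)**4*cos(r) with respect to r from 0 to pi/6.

1/160

Let u = sin(r), so du = cos(r) dr. When r = 0, u = 0; when r = pi/6, u = 1/2.
The integral becomes ∫ u**4 du from 0 to 1/2, with antiderivative u**5/5.
Back in r: F(r) = sin(r)**5/5.
Then F(pi/6) - F(0) = (1/160) - (0) = 1/160.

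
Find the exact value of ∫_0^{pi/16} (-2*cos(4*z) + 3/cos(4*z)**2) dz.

An antiderivative is F(z) = -sin(4*z)/2 + 3*tan(4*z)/4.
Then F(pi/16) - F(0) = (3/4 - sqrt(2)/4) - (0) = 3/4 - sqrt(2)/4.

3/4 - sqrt(2)/4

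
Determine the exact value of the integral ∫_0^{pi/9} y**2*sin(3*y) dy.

Integrate by parts twice (u = y^2, dv = sin(3*y) dy).
An antiderivative is F(y) = -y**2*cos(3*y)/3 + 2*y*sin(3*y)/9 + 2*cos(3*y)/27.
Then F(pi/9) - F(0) = (-pi**2/486 + 1/27 + sqrt(3)*pi/81) - (2/27) = -1/27 - pi**2/486 + sqrt(3)*pi/81.

-1/27 - pi**2/486 + sqrt(3)*pi/81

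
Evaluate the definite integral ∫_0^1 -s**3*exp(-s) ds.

-6 + 16*exp(-1)

Integrate by parts 3 times (u = s^3, dv = -exp(-s) ds).
An antiderivative is F(s) = (s**3 + 3*s**2 + 6*s + 6)*exp(-s).
Then F(1) - F(0) = (16*exp(-1)) - (6) = -6 + 16*exp(-1).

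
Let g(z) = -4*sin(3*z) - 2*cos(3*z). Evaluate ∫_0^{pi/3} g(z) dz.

-8/3

An antiderivative is F(z) = -2*sin(3*z)/3 + 4*cos(3*z)/3.
Then F(pi/3) - F(0) = (-4/3) - (4/3) = -8/3.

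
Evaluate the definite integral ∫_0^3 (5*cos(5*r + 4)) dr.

Let u = 5*r + 4, so du = 5 dr. When r = 0, u = 4; when r = 3, u = 19.
The integral becomes ∫ cos(u) du from 4 to 19, with antiderivative sin(u).
Back in r: F(r) = sin(5*r + 4).
Then F(3) - F(0) = (sin(19)) - (sin(4)) = sin(19) - sin(4).

sin(19) - sin(4)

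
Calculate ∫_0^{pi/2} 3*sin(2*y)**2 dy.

3*pi/4

Use the identity sin^2(2*y) = (1 - cos(4*y))/2.
An antiderivative is F(y) = 3*y/2 - 3*sin(4*y)/8.
Then F(pi/2) - F(0) = (3*pi/4) - (0) = 3*pi/4.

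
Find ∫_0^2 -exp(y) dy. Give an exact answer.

An antiderivative is F(y) = -exp(y).
Then F(2) - F(0) = (-exp(2)) - (-1) = 1 - exp(2).

1 - exp(2)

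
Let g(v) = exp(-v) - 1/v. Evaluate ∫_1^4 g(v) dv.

An antiderivative is F(v) = -log(v) - exp(-v).
Then F(4) - F(1) = ((-log(4**exp(4)) - 1)*exp(-4)) - (-exp(-1)) = (-log(4**exp(4)) - 1 + exp(3))*exp(-4).

(-log(4**exp(4)) - 1 + exp(3))*exp(-4)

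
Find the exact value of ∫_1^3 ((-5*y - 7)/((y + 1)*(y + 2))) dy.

Factor the denominator: y**2 + 3*y + 2 = (y + 2)(y + 1).
Partial fractions: (-5*y - 7)/((y + 1)*(y + 2)) = -3/(y + 2) - 2/(y + 1).
An antiderivative is F(y) = -2*log(y + 1) - 3*log(y + 2).
Then F(3) - F(1) = (-3*log(5) - 4*log(2)) - (-3*log(3) - 2*log(2)) = -3*log(5) - 2*log(2) + 3*log(3).

-3*log(5) - 2*log(2) + 3*log(3)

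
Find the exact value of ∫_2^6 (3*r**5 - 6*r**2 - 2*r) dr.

By the power rule, an antiderivative is F(r) = r**6/2 - 2*r**3 - r**2.
Then F(6) - F(2) = (22860) - (12) = 22848.

22848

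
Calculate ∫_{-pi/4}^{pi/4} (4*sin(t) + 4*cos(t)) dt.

4*sqrt(2)

An antiderivative is F(t) = 4*sin(t) - 4*cos(t).
Then F(pi/4) - F(-pi/4) = (0) - (-4*sqrt(2)) = 4*sqrt(2).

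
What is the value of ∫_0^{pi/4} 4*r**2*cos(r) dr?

sqrt(2)*(-4 + pi**2/8 + pi)

Integrate by parts twice (u = r^2, dv = 4*cos(r) dr).
An antiderivative is F(r) = 4*r**2*sin(r) + 8*r*cos(r) - 8*sin(r).
Then F(pi/4) - F(0) = (sqrt(2)*(-4 + pi**2/8 + pi)) - (0) = sqrt(2)*(-4 + pi**2/8 + pi).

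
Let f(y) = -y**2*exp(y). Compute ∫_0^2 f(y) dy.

Integrate by parts twice (u = y^2, dv = -exp(y) dy).
An antiderivative is F(y) = (-y**2 + 2*y - 2)*exp(y).
Then F(2) - F(0) = (-2*exp(2)) - (-2) = 2 - 2*exp(2).

2 - 2*exp(2)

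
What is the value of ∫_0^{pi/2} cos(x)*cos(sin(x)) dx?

sin(1)

Let u = sin(x), so du = cos(x) dx. When x = 0, u = 0; when x = pi/2, u = 1.
The integral becomes ∫ cos(u) du from 0 to 1, with antiderivative sin(u).
Back in x: F(x) = sin(sin(x)).
Then F(pi/2) - F(0) = (sin(1)) - (0) = sin(1).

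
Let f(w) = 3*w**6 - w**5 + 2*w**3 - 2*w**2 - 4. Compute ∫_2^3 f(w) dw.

By the power rule, an antiderivative is F(w) = 3*w**7/7 - w**6/6 + w**4/2 - 2*w**3/3 - 4*w.
Then F(3) - F(2) = (5784/7) - (272/7) = 5512/7.

5512/7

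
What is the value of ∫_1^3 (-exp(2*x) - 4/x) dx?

-exp(6)/2 - log(81) + exp(2)/2

An antiderivative is F(x) = -exp(2*x)/2 - 4*log(x).
Then F(3) - F(1) = (-exp(6)/2 - log(81)) - (-exp(2)/2) = -exp(6)/2 - log(81) + exp(2)/2.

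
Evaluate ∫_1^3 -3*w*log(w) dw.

6 - 27*log(3)/2

Integrate by parts once (u = ln w, dv = -3*w dw).
An antiderivative is F(w) = -3*w**2*(2*log(w) - 1)/4.
Then F(3) - F(1) = (27/4 - 27*log(3)/2) - (3/4) = 6 - 27*log(3)/2.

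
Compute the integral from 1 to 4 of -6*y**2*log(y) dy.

Integrate by parts once (u = ln y, dv = -6*y**2 dy).
An antiderivative is F(y) = -2*y**3*(3*log(y) - 1)/3.
Then F(4) - F(1) = (128/3 - 256*log(2)) - (2/3) = 42 - 256*log(2).

42 - 256*log(2)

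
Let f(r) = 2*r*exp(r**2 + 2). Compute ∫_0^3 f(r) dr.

Let u = r**2 + 2, so du = 2*r dr. When r = 0, u = 2; when r = 3, u = 11.
The integral becomes ∫ exp(u) du from 2 to 11, with antiderivative exp(u).
Back in r: F(r) = exp(r**2 + 2).
Then F(3) - F(0) = (exp(11)) - (exp(2)) = -exp(2) + exp(11).

-exp(2) + exp(11)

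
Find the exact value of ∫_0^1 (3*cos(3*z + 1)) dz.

-sin(1) + sin(4)

Let u = 3*z + 1, so du = 3 dz. When z = 0, u = 1; when z = 1, u = 4.
The integral becomes ∫ cos(u) du from 1 to 4, with antiderivative sin(u).
Back in z: F(z) = sin(3*z + 1).
Then F(1) - F(0) = (sin(4)) - (sin(1)) = -sin(1) + sin(4).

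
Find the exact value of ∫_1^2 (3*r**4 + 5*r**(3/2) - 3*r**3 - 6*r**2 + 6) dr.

By the power rule, an antiderivative is F(r) = 2*r**(5/2) + 3*r**5/5 - 3*r**4/4 - 2*r**3 + 6*r.
Then F(2) - F(1) = (16/5 + 8*sqrt(2)) - (117/20) = -53/20 + 8*sqrt(2).

-53/20 + 8*sqrt(2)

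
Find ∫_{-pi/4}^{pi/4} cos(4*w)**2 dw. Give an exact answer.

Use the identity cos^2(4*w) = (1 + cos(8*w))/2.
An antiderivative is F(w) = w/2 + sin(8*w)/16.
Then F(pi/4) - F(-pi/4) = (pi/8) - (-pi/8) = pi/4.

pi/4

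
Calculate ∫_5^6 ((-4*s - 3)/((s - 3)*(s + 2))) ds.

log(7/27)

Factor the denominator: s**2 - s - 6 = (s + 2)(s - 3).
Partial fractions: (-4*s - 3)/((s - 3)*(s + 2)) = -1/(s + 2) - 3/(s - 3).
An antiderivative is F(s) = -3*log(s - 3) - log(s + 2).
Then F(6) - F(5) = (-3*log(3) - 3*log(2)) - (-log(56)) = log(7/27).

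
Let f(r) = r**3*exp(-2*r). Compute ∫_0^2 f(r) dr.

Integrate by parts 3 times (u = r^3, dv = exp(-2*r) dr).
An antiderivative is F(r) = (-4*r**3 - 6*r**2 - 6*r - 3)*exp(-2*r)/8.
Then F(2) - F(0) = (-71*exp(-4)/8) - (-3/8) = 3/8 - 71*exp(-4)/8.

3/8 - 71*exp(-4)/8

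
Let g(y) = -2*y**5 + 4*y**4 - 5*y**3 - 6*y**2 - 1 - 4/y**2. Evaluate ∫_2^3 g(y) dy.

-10427/60

By the power rule, an antiderivative is F(y) = -y**6/3 + 4*y**5/5 - 5*y**4/4 - 2*y**3 - y + 4/y.
Then F(3) - F(2) = (-12331/60) - (-476/15) = -10427/60.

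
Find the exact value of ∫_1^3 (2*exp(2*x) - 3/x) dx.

-exp(2) - log(27) + exp(6)

An antiderivative is F(x) = exp(2*x) - 3*log(x).
Then F(3) - F(1) = (-log(27) + exp(6)) - (exp(2)) = -exp(2) - log(27) + exp(6).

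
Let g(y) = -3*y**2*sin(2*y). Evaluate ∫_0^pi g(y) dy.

3*pi**2/2

Integrate by parts twice (u = y^2, dv = -3*sin(2*y) dy).
An antiderivative is F(y) = 3*y**2*cos(2*y)/2 - 3*y*sin(2*y)/2 - 3*cos(2*y)/4.
Then F(pi) - F(0) = (-3/4 + 3*pi**2/2) - (-3/4) = 3*pi**2/2.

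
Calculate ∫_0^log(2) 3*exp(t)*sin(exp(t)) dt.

-3*cos(2) + 3*cos(1)

Let u = exp(t), so du = exp(t) dt. When t = 0, u = 1; when t = log(2), u = 2.
The integral becomes 3·∫ sin(u) du from 1 to 2, with antiderivative -3*cos(u).
Back in t: F(t) = -3*cos(exp(t)).
Then F(log(2)) - F(0) = (-3*cos(2)) - (-3*cos(1)) = -3*cos(2) + 3*cos(1).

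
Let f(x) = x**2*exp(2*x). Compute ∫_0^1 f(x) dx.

Integrate by parts twice (u = x^2, dv = exp(2*x) dx).
An antiderivative is F(x) = (2*x**2 - 2*x + 1)*exp(2*x)/4.
Then F(1) - F(0) = (exp(2)/4) - (1/4) = -1/4 + exp(2)/4.

-1/4 + exp(2)/4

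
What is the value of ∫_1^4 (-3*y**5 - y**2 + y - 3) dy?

By the power rule, an antiderivative is F(y) = -y**6/2 - y**3/3 + y**2/2 - 3*y.
Then F(4) - F(1) = (-6220/3) - (-10/3) = -2070.

-2070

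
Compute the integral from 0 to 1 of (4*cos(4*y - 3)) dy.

sin(3) + sin(1)

Let u = 4*y - 3, so du = 4 dy. When y = 0, u = -3; when y = 1, u = 1.
The integral becomes ∫ cos(u) du from -3 to 1, with antiderivative sin(u).
Back in y: F(y) = sin(4*y - 3).
Then F(1) - F(0) = (sin(1)) - (-sin(3)) = sin(3) + sin(1).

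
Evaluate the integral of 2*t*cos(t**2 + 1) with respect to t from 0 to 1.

Let u = t**2 + 1, so du = 2*t dt. When t = 0, u = 1; when t = 1, u = 2.
The integral becomes ∫ cos(u) du from 1 to 2, with antiderivative sin(u).
Back in t: F(t) = sin(t**2 + 1).
Then F(1) - F(0) = (sin(2)) - (sin(1)) = -sin(1) + sin(2).

-sin(1) + sin(2)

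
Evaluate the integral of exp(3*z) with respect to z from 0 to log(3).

26/3

Let u = exp(z), so du = exp(z) dz. When z = 0, u = 1; when z = log(3), u = 3.
The integral becomes ∫ u**2 du from 1 to 3, with antiderivative u**3/3.
Back in z: F(z) = exp(3*z)/3.
Then F(log(3)) - F(0) = (9) - (1/3) = 26/3.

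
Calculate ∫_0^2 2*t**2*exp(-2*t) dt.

Integrate by parts twice (u = t^2, dv = 2*exp(-2*t) dt).
An antiderivative is F(t) = (-2*t**2 - 2*t - 1)*exp(-2*t)/2.
Then F(2) - F(0) = (-13*exp(-4)/2) - (-1/2) = (-13 + exp(4))*exp(-4)/2.

(-13 + exp(4))*exp(-4)/2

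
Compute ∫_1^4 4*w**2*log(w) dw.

-28 + 512*log(2)/3

Integrate by parts once (u = ln w, dv = 4*w**2 dw).
An antiderivative is F(w) = 4*w**3*(3*log(w) - 1)/9.
Then F(4) - F(1) = (-256/9 + 512*log(2)/3) - (-4/9) = -28 + 512*log(2)/3.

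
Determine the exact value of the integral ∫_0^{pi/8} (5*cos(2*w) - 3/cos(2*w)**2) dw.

An antiderivative is F(w) = 5*sin(2*w)/2 - 3*tan(2*w)/2.
Then F(pi/8) - F(0) = (-3/2 + 5*sqrt(2)/4) - (0) = -3/2 + 5*sqrt(2)/4.

-3/2 + 5*sqrt(2)/4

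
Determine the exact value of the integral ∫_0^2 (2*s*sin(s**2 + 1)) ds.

Let u = s**2 + 1, so du = 2*s ds. When s = 0, u = 1; when s = 2, u = 5.
The integral becomes ∫ sin(u) du from 1 to 5, with antiderivative -cos(u).
Back in s: F(s) = -cos(s**2 + 1).
Then F(2) - F(0) = (-cos(5)) - (-cos(1)) = -cos(5) + cos(1).

-cos(5) + cos(1)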